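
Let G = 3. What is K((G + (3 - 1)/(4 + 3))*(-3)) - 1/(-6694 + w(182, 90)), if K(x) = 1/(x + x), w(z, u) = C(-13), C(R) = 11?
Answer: -46643/922254 ≈ -0.050575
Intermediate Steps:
w(z, u) = 11
K(x) = 1/(2*x)
K((G + (3 - 1)/(4 + 3))*(-3)) - 1/(-6694 + w(182, 90)) = 1/(2*(((3 + (3 - 1)/(4 + 3))*(-3)))) - 1/(-6694 + 11) = 1/(2*(((3 + 2/7)*(-3)))) - 1/(-6683) = 1/(2*(((3 + 2*(1/7))*(-3)))) - 1*(-1/6683) = 1/(2*(((3 + 2/7)*(-3)))) + 1/6683 = 1/(2*(((23/7)*(-3)))) + 1/6683 = 1/(2*(-69/7)) + 1/6683 = (1/2)*(-7/69) + 1/6683 = -7/138 + 1/6683 = -46643/922254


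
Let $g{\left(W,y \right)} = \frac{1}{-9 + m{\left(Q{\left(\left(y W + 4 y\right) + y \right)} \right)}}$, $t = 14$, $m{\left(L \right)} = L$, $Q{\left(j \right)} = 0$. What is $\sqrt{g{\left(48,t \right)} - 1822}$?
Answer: $\frac{23 i \sqrt{31}}{3} \approx 42.686 i$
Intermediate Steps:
$g{\left(W,y \right)} = - \frac{1}{9}$ ($g{\left(W,y \right)} = \frac{1}{-9 + 0} = \frac{1}{-9} = - \frac{1}{9}$)
$\sqrt{g{\left(48,t \right)} - 1822} = \sqrt{- \frac{1}{9} - 1822} = \sqrt{- \frac{16399}{9}} = \frac{23 i \sqrt{31}}{3}$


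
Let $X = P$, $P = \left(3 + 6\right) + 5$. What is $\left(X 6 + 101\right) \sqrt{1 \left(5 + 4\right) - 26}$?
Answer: $185 i \sqrt{17} \approx 762.77 i$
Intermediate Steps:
$P = 14$ ($P = 9 + 5 = 14$)
$X = 14$
$\left(X 6 + 101\right) \sqrt{1 \left(5 + 4\right) - 26} = \left(14 \cdot 6 + 101\right) \sqrt{1 \left(5 + 4\right) - 26} = \left(84 + 101\right) \sqrt{1 \cdot 9 - 26} = 185 \sqrt{9 - 26} = 185 \sqrt{-17} = 185 i \sqrt{17}$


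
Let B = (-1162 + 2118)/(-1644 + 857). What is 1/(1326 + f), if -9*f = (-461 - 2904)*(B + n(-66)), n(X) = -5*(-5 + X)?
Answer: 7083/946305643 ≈ 7.4849e-6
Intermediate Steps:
n(X) = 25 - 5*X
B = -956/787 (B = 956/(-787) = 956*(-1/787) = -956/787 ≈ -1.2147)
f = 936913585/7083 (f = -(-461 - 2904)*(-956/787 + (25 - 5*(-66)))/9 = -(-3365)*(-956/787 + (25 + 330))/9 = -(-3365)*(-956/787 + 355)/9 = -(-3365)*278429/(9*787) = -1/9*(-936913585/787) = 936913585/7083 ≈ 1.3228e+5)
1/(1326 + f) = 1/(1326 + 936913585/7083) = 1/(946305643/7083) = 7083/946305643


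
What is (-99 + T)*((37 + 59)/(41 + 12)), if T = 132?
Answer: 3168/53 ≈ 59.774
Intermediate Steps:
(-99 + T)*((37 + 59)/(41 + 12)) = (-99 + 132)*((37 + 59)/(41 + 12)) = 33*(96/53) = 3168/53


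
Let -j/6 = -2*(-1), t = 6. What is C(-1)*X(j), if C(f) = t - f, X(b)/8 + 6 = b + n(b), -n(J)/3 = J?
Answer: 1008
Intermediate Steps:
n(J) = -3*J
j = -12 (j = -(-12)*(-1) = -6*2 = -12)
X(b) = -48 - 16*b (X(b) = -48 + 8*(b - 3*b) = -48 + 8*(-2*b) = -48 - 16*b)
C(f) = 6 - f
C(-1)*X(j) = (6 - 1*(-1))*(-48 - 16*(-12)) = (6 + 1)*(-48 + 192) = 7*144 = 1008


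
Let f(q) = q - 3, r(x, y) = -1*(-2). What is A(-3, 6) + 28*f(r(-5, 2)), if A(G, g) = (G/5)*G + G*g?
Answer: -221/5 ≈ -44.200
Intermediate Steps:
r(x, y) = 2
f(q) = -3 + q
A(G, g) = G**2/5 + G*g (A(G, g) = (G*(1/5))*G + G*g = (G/5)*G + G*g = G**2/5 + G*g)
A(-3, 6) + 28*f(r(-5, 2)) = (1/5)*(-3)*(-3 + 5*6) + 28*(-3 + 2) = (1/5)*(-3)*(-3 + 30) + 28*(-1) = (1/5)*(-3)*27 - 28 = -81/5 - 28 = -221/5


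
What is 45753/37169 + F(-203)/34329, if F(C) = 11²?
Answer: 1575152186/1275974601 ≈ 1.2345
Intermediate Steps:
F(C) = 121
45753/37169 + F(-203)/34329 = 45753/37169 + 121/34329 = 1575152186/1275974601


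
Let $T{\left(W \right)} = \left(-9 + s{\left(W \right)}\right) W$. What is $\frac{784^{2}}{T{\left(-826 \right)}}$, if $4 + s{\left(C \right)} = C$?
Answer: $\frac{43904}{49501} \approx 0.88693$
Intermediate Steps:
$s{\left(C \right)} = -4 + C$
$T{\left(W \right)} = W \left(-13 + W\right)$ ($T{\left(W \right)} = \left(-9 + \left(-4 + W\right)\right) W = \left(-13 + W\right) W = W \left(-13 + W\right)$)
$\frac{784^{2}}{T{\left(-826 \right)}} = \frac{784^{2}}{\left(-826\right) \left(-13 - 826\right)} = \frac{614656}{\left(-826\right) \left(-839\right)} = \frac{614656}{693014} = 614656 \cdot \frac{1}{693014} = \frac{43904}{49501}$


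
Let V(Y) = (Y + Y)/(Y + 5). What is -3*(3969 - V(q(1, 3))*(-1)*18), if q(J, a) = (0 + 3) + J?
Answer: -11955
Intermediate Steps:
q(J, a) = 3 + J
V(Y) = 2*Y/(5 + Y) (V(Y) = (2*Y)/(5 + Y) = 2*Y/(5 + Y))
-3*(3969 - V(q(1, 3))*(-1)*18) = -3*(3969 - (2*(3 + 1)/(5 + (3 + 1)))*(-1)*18) = -3*(3969 - (2*4/(5 + 4))*(-1)*18) = -3*(3969 - (2*4/9)*(-1)*18) = -3*(3969 - (2*4*(⅑))*(-1)*18) = -3*(3969 - (8/9)*(-1)*18) = -3*(3969 - (-8)*18/9) = -3*(3969 - 1*(-16)) = -3*(3969 + 16) = -3*3985 = -11955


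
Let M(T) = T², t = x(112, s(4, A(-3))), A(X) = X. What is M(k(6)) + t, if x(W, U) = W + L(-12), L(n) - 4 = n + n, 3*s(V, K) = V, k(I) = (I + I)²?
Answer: 20828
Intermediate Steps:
k(I) = 4*I² (k(I) = (2*I)² = 4*I²)
s(V, K) = V/3
L(n) = 4 + 2*n (L(n) = 4 + (n + n) = 4 + 2*n)
x(W, U) = -20 + W (x(W, U) = W + (4 + 2*(-12)) = W + (4 - 24) = W - 20 = -20 + W)
t = 92 (t = -20 + 112 = 92)
M(k(6)) + t = (4*6²)² + 92 = (4*36)² + 92 = 144² + 92 = 20736 + 92 = 20828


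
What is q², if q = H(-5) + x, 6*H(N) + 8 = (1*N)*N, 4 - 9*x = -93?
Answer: 60025/324 ≈ 185.26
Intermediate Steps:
x = 97/9 (x = 4/9 - ⅑*(-93) = 4/9 + 31/3 = 97/9 ≈ 10.778)
H(N) = -4/3 + N²/6 (H(N) = -4/3 + ((1*N)*N)/6 = -4/3 + (N*N)/6 = -4/3 + N²/6)
q = 245/18 (q = (-4/3 + (⅙)*(-5)²) + 97/9 = (-4/3 + (⅙)*25) + 97/9 = (-4/3 + 25/6) + 97/9 = 17/6 + 97/9 = 245/18 ≈ 13.611)
q² = (245/18)² = 60025/324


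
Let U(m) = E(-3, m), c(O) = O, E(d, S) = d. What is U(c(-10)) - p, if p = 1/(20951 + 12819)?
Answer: -101311/33770 ≈ -3.0000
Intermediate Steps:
U(m) = -3
p = 1/33770 ≈ 2.9612e-5
U(c(-10)) - p = -3 - 1*1/33770 = -3 - 1/33770 = -101311/33770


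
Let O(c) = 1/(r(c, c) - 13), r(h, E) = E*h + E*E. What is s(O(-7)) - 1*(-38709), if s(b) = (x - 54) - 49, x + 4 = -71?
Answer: 38531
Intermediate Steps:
x = -75 (x = -4 - 71 = -75)
r(h, E) = E**2 + E*h (r(h, E) = E*h + E**2 = E**2 + E*h)
O(c) = 1/(-13 + 2*c**2) (O(c) = 1/(c*(c + c) - 13) = 1/(c*(2*c) - 13) = 1/(2*c**2 - 13) = 1/(-13 + 2*c**2))
s(b) = -178 (s(b) = (-75 - 54) - 49 = -129 - 49 = -178)
s(O(-7)) - 1*(-38709) = -178 - 1*(-38709) = -178 + 38709 = 38531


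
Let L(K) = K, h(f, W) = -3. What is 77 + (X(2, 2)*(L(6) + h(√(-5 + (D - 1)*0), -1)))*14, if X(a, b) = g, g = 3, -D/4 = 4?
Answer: 203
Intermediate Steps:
D = -16 (D = -4*4 = -16)
X(a, b) = 3
77 + (X(2, 2)*(L(6) + h(√(-5 + (D - 1)*0), -1)))*14 = 77 + (3*(6 - 3))*14 = 77 + (3*3)*14 = 77 + 9*14 = 77 + 126 = 203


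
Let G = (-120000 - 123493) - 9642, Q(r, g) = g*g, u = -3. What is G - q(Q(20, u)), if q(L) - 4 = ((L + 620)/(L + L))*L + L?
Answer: -506925/2 ≈ -2.5346e+5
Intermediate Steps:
Q(r, g) = g²
q(L) = 314 + 3*L/2 (q(L) = 4 + (((L + 620)/(L + L))*L + L) = 4 + (((620 + L)/((2*L)))*L + L) = 4 + (((620 + L)*(1/(2*L)))*L + L) = 4 + (((620 + L)/(2*L))*L + L) = 4 + ((310 + L/2) + L) = 4 + (310 + 3*L/2) = 314 + 3*L/2)
G = -253135 (G = -243493 - 9642 = -253135)
G - q(Q(20, u)) = -253135 - (314 + (3/2)*(-3)²) = -253135 - (314 + (3/2)*9) = -253135 - (314 + 27/2) = -253135 - 1*655/2 = -253135 - 655/2 = -506925/2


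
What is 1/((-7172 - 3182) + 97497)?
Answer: 1/87143 ≈ 1.1475e-5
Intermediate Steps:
1/((-7172 - 3182) + 97497) = 1/(-10354 + 97497) = 1/87143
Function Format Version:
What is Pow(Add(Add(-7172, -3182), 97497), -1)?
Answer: Rational(1, 87143) ≈ 1.1475e-5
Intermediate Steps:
Pow(Add(Add(-7172, -3182), 97497), -1) = Pow(Add(-10354, 97497), -1) = Pow(87143, -1) = Rational(1, 87143)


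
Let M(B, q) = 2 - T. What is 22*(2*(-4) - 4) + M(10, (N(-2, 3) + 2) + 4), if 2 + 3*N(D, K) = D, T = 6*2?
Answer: -274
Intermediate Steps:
T = 12
N(D, K) = -2/3 + D/3
M(B, q) = -10 (M(B, q) = 2 - 1*12 = 2 - 12 = -10)
22*(2*(-4) - 4) + M(10, (N(-2, 3) + 2) + 4) = 22*(2*(-4) - 4) - 10 = 22*(-8 - 4) - 10 = 22*(-12) - 10 = -264 - 10 = -274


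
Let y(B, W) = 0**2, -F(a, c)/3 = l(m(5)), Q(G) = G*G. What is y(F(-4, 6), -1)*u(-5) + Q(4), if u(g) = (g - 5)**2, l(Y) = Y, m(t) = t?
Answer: 16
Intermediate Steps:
Q(G) = G**2
F(a, c) = -15 (F(a, c) = -3*5 = -15)
y(B, W) = 0
u(g) = (-5 + g)**2
y(F(-4, 6), -1)*u(-5) + Q(4) = 0*(-5 - 5)**2 + 4**2 = 0*(-10)**2 + 16 = 0*100 + 16 = 0 + 16 = 16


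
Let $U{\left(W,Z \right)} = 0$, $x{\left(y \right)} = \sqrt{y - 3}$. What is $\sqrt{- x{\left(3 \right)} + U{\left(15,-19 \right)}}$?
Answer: $0$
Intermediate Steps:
$x{\left(y \right)} = \sqrt{-3 + y}$
$\sqrt{- x{\left(3 \right)} + U{\left(15,-19 \right)}} = \sqrt{- \sqrt{-3 + 3} + 0} = \sqrt{- \sqrt{0} + 0} = \sqrt{\left(-1\right) 0 + 0} = \sqrt{0 + 0} = \sqrt{0} = 0$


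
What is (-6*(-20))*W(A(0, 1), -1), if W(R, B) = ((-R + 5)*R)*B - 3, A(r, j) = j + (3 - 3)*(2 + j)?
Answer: -840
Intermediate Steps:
A(r, j) = j (A(r, j) = j + 0*(2 + j) = j + 0 = j)
W(R, B) = -3 + B*R*(5 - R) (W(R, B) = ((5 - R)*R)*B - 3 = (R*(5 - R))*B - 3 = B*R*(5 - R) - 3 = -3 + B*R*(5 - R))
(-6*(-20))*W(A(0, 1), -1) = (-6*(-20))*(-3 - 1*(-1)*1² + 5*(-1)*1) = 120*(-3 - 1*(-1)*1 - 5) = 120*(-3 + 1 - 5) = 120*(-7) = -840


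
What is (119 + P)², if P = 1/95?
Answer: 127825636/9025 ≈ 14164.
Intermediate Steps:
P = 1/95 ≈ 0.010526
(119 + P)² = (119 + 1/95)² = (11306/95)² = 127825636/9025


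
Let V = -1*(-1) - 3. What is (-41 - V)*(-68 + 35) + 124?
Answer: 1411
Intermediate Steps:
V = -2 (V = 1 - 3 = -2)
(-41 - V)*(-68 + 35) + 124 = (-41 - 1*(-2))*(-68 + 35) + 124 = (-41 + 2)*(-33) + 124 = -39*(-33) + 124 = 1287 + 124 = 1411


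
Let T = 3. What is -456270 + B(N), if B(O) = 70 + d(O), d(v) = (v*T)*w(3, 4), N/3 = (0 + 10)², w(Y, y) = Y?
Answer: -453500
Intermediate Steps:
N = 300 (N = 3*(0 + 10)² = 3*10² = 3*100 = 300)
d(v) = 9*v (d(v) = (v*3)*3 = (3*v)*3 = 9*v)
B(O) = 70 + 9*O
-456270 + B(N) = -456270 + (70 + 9*300) = -456270 + (70 + 2700) = -456270 + 2770 = -453500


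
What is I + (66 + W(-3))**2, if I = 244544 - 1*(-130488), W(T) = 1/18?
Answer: 122924089/324 ≈ 3.7940e+5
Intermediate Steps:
W(T) = 1/18 (W(T) = 1*(1/18) = 1/18)
I = 375032 (I = 244544 + 130488 = 375032)
I + (66 + W(-3))**2 = 375032 + (66 + 1/18)**2 = 375032 + (1189/18)**2 = 375032 + 1413721/324 = 122924089/324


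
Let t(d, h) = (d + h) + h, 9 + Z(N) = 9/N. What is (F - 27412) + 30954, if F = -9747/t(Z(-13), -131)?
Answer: 12637055/3532 ≈ 3577.9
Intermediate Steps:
Z(N) = -9 + 9/N
t(d, h) = d + 2*h
F = 126711/3532 (F = -9747/((-9 + 9/(-13)) + 2*(-131)) = -9747/((-9 + 9*(-1/13)) - 262) = -9747/((-9 - 9/13) - 262) = -9747/(-126/13 - 262) = -9747/(-3532/13) = -9747*(-13/3532) = 126711/3532 ≈ 35.875)
(F - 27412) + 30954 = (126711/3532 - 27412) + 30954 = -96692473/3532 + 30954 = 12637055/3532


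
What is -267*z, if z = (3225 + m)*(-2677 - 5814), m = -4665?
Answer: -3264619680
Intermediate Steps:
z = 12227040 (z = (3225 - 4665)*(-2677 - 5814) = -1440*(-8491) = 12227040)
-267*z = -267*12227040 = -3264619680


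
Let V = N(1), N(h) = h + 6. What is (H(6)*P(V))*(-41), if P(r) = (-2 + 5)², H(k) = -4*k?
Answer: 8856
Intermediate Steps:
N(h) = 6 + h
V = 7 (V = 6 + 1 = 7)
P(r) = 9 (P(r) = 3² = 9)
(H(6)*P(V))*(-41) = (-4*6*9)*(-41) = -24*9*(-41) = -216*(-41) = 8856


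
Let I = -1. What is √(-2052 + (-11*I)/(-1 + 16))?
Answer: I*√461535/15 ≈ 45.291*I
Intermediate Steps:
√(-2052 + (-11*I)/(-1 + 16)) = √(-2052 + (-11*(-1))/(-1 + 16)) = √(-2052 + 11/15) = √(-30769/15) = I*√461535/15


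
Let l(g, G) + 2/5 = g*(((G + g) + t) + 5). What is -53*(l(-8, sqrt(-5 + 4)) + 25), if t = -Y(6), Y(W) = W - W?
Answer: -12879/5 + 424*I ≈ -2575.8 + 424.0*I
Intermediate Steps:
Y(W) = 0
t = 0 (t = -1*0 = 0)
l(g, G) = -2/5 + g*(5 + G + g) (l(g, G) = -2/5 + g*(((G + g) + 0) + 5) = -2/5 + g*((G + g) + 5) = -2/5 + g*(5 + G + g))
-53*(l(-8, sqrt(-5 + 4)) + 25) = -53*((-2/5 + (-8)**2 + 5*(-8) + sqrt(-5 + 4)*(-8)) + 25) = -53*((-2/5 + 64 - 40 + sqrt(-1)*(-8)) + 25) = -53*((-2/5 + 64 - 40 + I*(-8)) + 25) = -53*((-2/5 + 64 - 40 - 8*I) + 25) = -53*((118/5 - 8*I) + 25) = -53*(243/5 - 8*I) = -12879/5 + 424*I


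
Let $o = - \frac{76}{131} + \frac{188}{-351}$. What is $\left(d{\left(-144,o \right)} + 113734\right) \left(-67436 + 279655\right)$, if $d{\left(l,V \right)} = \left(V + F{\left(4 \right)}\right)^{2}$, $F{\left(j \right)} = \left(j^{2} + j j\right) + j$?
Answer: $\frac{51576694010611359842}{2114252361} \approx 2.4395 \cdot 10^{10}$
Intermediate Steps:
$o = - \frac{51304}{45981}$ ($o = \left(-76\right) \frac{1}{131} + 188 \left(- \frac{1}{351}\right) = - \frac{76}{131} - \frac{188}{351} = - \frac{51304}{45981} \approx -1.1158$)
$F{\left(j \right)} = j + 2 j^{2}$ ($F{\left(j \right)} = \left(j^{2} + j^{2}\right) + j = 2 j^{2} + j = j + 2 j^{2}$)
$d{\left(l,V \right)} = \left(36 + V\right)^{2}$ ($d{\left(l,V \right)} = \left(V + 4 \left(1 + 2 \cdot 4\right)\right)^{2} = \left(V + 4 \left(1 + 8\right)\right)^{2} = \left(V + 4 \cdot 9\right)^{2} = \left(V + 36\right)^{2} = \left(36 + V\right)^{2}$)
$\left(d{\left(-144,o \right)} + 113734\right) \left(-67436 + 279655\right) = \left(\left(36 - \frac{51304}{45981}\right)^{2} + 113734\right) \left(-67436 + 279655\right) = \left(\left(\frac{1604012}{45981}\right)^{2} + 113734\right) 212219 = \left(\frac{2572854496144}{2114252361} + 113734\right) 212219 = \frac{243035232522118}{2114252361} \cdot 212219 = \frac{51576694010611359842}{2114252361}$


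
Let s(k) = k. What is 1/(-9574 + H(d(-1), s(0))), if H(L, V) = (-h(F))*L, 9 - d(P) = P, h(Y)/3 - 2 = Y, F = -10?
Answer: -1/9334 ≈ -0.00010714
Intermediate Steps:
h(Y) = 6 + 3*Y
d(P) = 9 - P
H(L, V) = 24*L (H(L, V) = (-(6 + 3*(-10)))*L = (-(6 - 30))*L = (-1*(-24))*L = 24*L)
1/(-9574 + H(d(-1), s(0))) = 1/(-9574 + 24*(9 - 1*(-1))) = 1/(-9574 + 24*(9 + 1)) = 1/(-9574 + 24*10) = 1/(-9574 + 240) = 1/(-9334) = -1/9334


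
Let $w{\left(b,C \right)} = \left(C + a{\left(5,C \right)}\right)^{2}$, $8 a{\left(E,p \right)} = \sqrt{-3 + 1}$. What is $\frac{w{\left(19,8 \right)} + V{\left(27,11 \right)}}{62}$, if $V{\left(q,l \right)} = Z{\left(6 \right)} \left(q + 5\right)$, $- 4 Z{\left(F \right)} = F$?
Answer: $\frac{511}{1984} + \frac{i \sqrt{2}}{31} \approx 0.25756 + 0.04562 i$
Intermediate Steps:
$a{\left(E,p \right)} = \frac{i \sqrt{2}}{8}$ ($a{\left(E,p \right)} = \frac{\sqrt{-3 + 1}}{8} = \frac{\sqrt{-2}}{8} = \frac{i \sqrt{2}}{8}$)
$Z{\left(F \right)} = - \frac{F}{4}$
$V{\left(q,l \right)} = - \frac{15}{2} - \frac{3 q}{2}$ ($V{\left(q,l \right)} = \left(- \frac{1}{4}\right) 6 \left(q + 5\right) = - \frac{3 \left(5 + q\right)}{2} = - \frac{15}{2} - \frac{3 q}{2}$)
$w{\left(b,C \right)} = \left(C + \frac{i \sqrt{2}}{8}\right)^{2}$
$\frac{w{\left(19,8 \right)} + V{\left(27,11 \right)}}{62} = \frac{\frac{\left(8 \cdot 8 + i \sqrt{2}\right)^{2}}{64} - 48}{62} = \frac{\frac{\left(64 + i \sqrt{2}\right)^{2}}{64} - 48}{62} = \frac{-48 + \frac{\left(64 + i \sqrt{2}\right)^{2}}{64}}{62} = - \frac{24}{31} + \frac{\left(64 + i \sqrt{2}\right)^{2}}{3968}$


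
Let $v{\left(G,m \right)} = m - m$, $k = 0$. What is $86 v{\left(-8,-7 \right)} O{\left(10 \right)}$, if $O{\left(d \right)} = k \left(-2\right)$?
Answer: $0$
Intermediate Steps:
$O{\left(d \right)} = 0$ ($O{\left(d \right)} = 0 \left(-2\right) = 0$)
$v{\left(G,m \right)} = 0$
$86 v{\left(-8,-7 \right)} O{\left(10 \right)} = 86 \cdot 0 \cdot 0 = 0 \cdot 0 = 0$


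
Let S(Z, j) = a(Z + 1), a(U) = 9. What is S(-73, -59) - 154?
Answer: -145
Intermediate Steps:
S(Z, j) = 9
S(-73, -59) - 154 = 9 - 154 = -145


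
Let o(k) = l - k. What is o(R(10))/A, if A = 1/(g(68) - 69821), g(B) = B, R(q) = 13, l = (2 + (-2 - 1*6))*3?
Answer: 2162343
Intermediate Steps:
l = -18 (l = (2 + (-2 - 6))*3 = (2 - 8)*3 = -6*3 = -18)
o(k) = -18 - k
A = -1/69753 (A = 1/(68 - 69821) = 1/(-69753) = -1/69753 ≈ -1.4336e-5)
o(R(10))/A = (-18 - 1*13)/(-1/69753) = (-18 - 13)*(-69753) = -31*(-69753) = 2162343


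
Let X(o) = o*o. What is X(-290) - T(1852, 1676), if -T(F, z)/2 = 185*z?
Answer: 704220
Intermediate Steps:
X(o) = o²
T(F, z) = -370*z
X(-290) - T(1852, 1676) = (-290)² - (-370)*1676 = 84100 - 1*(-620120) = 84100 + 620120 = 704220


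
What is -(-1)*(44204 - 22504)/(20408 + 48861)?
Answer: 21700/69269 ≈ 0.31327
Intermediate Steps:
-(-1)*(44204 - 22504)/(20408 + 48861) = -(-1)*21700/69269 = -1*(-21700/69269) = 21700/69269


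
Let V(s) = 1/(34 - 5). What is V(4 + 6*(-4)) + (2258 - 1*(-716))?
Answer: 86247/29 ≈ 2974.0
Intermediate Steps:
V(s) = 1/29
V(4 + 6*(-4)) + (2258 - 1*(-716)) = 1/29 + (2258 - 1*(-716)) = 1/29 + (2258 + 716) = 1/29 + 2974 = 86247/29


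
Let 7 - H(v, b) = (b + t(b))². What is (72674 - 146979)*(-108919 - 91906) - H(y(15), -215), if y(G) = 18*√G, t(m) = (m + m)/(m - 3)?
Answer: 177292404691858/11881 ≈ 1.4922e+10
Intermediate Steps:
t(m) = 2*m/(-3 + m) (t(m) = (2*m)/(-3 + m) = 2*m/(-3 + m))
H(v, b) = 7 - (b + 2*b/(-3 + b))²
(72674 - 146979)*(-108919 - 91906) - H(y(15), -215) = (72674 - 146979)*(-108919 - 91906) - (7 - 1*(-215)²*(-1 - 215)²/(-3 - 215)²) = -74305*(-200825) - (7 - 1*46225*(-216)²/(-218)²) = 14922301625 - (7 - 1*46225*46656*1/47524) = 14922301625 - (7 - 539168400/11881) = 14922301625 - 1*(-539085233/11881) = 14922301625 + 539085233/11881 = 177292404691858/11881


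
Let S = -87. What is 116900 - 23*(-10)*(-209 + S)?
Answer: 48820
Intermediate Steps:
116900 - 23*(-10)*(-209 + S) = 116900 - 23*(-10)*(-209 - 87) = 116900 - (-230)*(-296) = 116900 - 1*68080 = 116900 - 68080 = 48820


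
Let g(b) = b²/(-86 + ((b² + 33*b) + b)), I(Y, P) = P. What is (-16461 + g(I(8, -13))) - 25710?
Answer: -15139558/359 ≈ -42172.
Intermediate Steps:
g(b) = b²/(-86 + b² + 34*b) (g(b) = b²/(-86 + (b² + 34*b)) = b²/(-86 + b² + 34*b))
(-16461 + g(I(8, -13))) - 25710 = (-16461 + (-13)²/(-86 + (-13)² + 34*(-13))) - 25710 = (-16461 + 169/(-86 + 169 - 442)) - 25710 = (-16461 + 169/(-359)) - 25710 = (-16461 + 169*(-1/359)) - 25710 = (-16461 - 169/359) - 25710 = -5909668/359 - 25710 = -15139558/359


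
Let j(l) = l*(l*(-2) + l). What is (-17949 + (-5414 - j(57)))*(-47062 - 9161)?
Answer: 1130869422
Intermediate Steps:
j(l) = -l**2 (j(l) = l*(-2*l + l) = l*(-l) = -l**2)
(-17949 + (-5414 - j(57)))*(-47062 - 9161) = (-17949 + (-5414 - (-1)*57**2))*(-47062 - 9161) = (-17949 + (-5414 - (-1)*3249))*(-56223) = (-17949 + (-5414 - 1*(-3249)))*(-56223) = (-17949 + (-5414 + 3249))*(-56223) = (-17949 - 2165)*(-56223) = -20114*(-56223) = 1130869422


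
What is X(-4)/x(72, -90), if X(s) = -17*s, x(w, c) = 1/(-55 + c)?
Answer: -9860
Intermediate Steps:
X(-4)/x(72, -90) = (-17*(-4))/(1/(-55 - 90)) = 68/(1/(-145)) = 68/(-1/145) = 68*(-145) = -9860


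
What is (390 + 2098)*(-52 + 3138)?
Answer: 7677968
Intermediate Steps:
(390 + 2098)*(-52 + 3138) = 2488*3086 = 7677968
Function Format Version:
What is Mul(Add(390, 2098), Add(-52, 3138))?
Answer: 7677968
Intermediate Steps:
Mul(Add(390, 2098), Add(-52, 3138)) = Mul(2488, 3086) = 7677968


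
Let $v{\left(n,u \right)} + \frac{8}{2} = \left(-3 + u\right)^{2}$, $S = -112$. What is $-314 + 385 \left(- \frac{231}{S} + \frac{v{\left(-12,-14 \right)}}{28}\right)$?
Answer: $\frac{70381}{16} \approx 4398.8$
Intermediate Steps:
$v{\left(n,u \right)} = -4 + \left(-3 + u\right)^{2}$
$-314 + 385 \left(- \frac{231}{S} + \frac{v{\left(-12,-14 \right)}}{28}\right) = -314 + 385 \left(- \frac{231}{-112} + \frac{-4 + \left(-3 - 14\right)^{2}}{28}\right) = -314 + 385 \left(\left(-231\right) \left(- \frac{1}{112}\right) + \left(-4 + \left(-17\right)^{2}\right) \frac{1}{28}\right) = -314 + 385 \left(\frac{33}{16} + \left(-4 + 289\right) \frac{1}{28}\right) = -314 + 385 \left(\frac{33}{16} + 285 \cdot \frac{1}{28}\right) = -314 + 385 \left(\frac{33}{16} + \frac{285}{28}\right) = -314 + 385 \cdot \frac{1371}{112} = -314 + \frac{75405}{16} = \frac{70381}{16}$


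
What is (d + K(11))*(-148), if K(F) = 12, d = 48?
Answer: -8880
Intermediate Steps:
(d + K(11))*(-148) = (48 + 12)*(-148) = 60*(-148) = -8880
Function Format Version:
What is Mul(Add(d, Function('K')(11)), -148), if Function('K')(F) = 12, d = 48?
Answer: -8880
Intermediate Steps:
Mul(Add(d, Function('K')(11)), -148) = Mul(Add(48, 12), -148) = Mul(60, -148) = -8880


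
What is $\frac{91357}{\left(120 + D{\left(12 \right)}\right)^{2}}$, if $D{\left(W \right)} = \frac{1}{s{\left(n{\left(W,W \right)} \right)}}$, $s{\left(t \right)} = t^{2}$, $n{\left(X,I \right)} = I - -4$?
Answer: $\frac{193134592}{30444511} \approx 6.3438$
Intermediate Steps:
$n{\left(X,I \right)} = 4 + I$ ($n{\left(X,I \right)} = I + 4 = 4 + I$)
$D{\left(W \right)} = \frac{1}{\left(4 + W\right)^{2}}$
$\frac{91357}{\left(120 + D{\left(12 \right)}\right)^{2}} = \frac{91357}{\left(120 + \frac{1}{\left(4 + 12\right)^{2}}\right)^{2}} = \frac{91357}{\left(120 + \frac{1}{256}\right)^{2}} = \frac{91357}{\left(\frac{30721}{256}\right)^{2}} = \frac{91357}{\frac{943779841}{65536}} = 91357 \cdot \frac{65536}{943779841} = \frac{193134592}{30444511}$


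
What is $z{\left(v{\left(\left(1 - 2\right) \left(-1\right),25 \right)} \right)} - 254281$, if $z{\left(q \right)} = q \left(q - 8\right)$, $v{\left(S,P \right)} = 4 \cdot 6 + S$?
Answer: $-253856$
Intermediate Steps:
$v{\left(S,P \right)} = 24 + S$
$z{\left(q \right)} = q \left(-8 + q\right)$
$z{\left(v{\left(\left(1 - 2\right) \left(-1\right),25 \right)} \right)} - 254281 = \left(24 + \left(1 - 2\right) \left(-1\right)\right) \left(-8 + \left(24 + \left(1 - 2\right) \left(-1\right)\right)\right) - 254281 = \left(24 - -1\right) \left(-8 + \left(24 - -1\right)\right) - 254281 = \left(24 + 1\right) \left(-8 + \left(24 + 1\right)\right) - 254281 = 25 \left(-8 + 25\right) - 254281 = 25 \cdot 17 - 254281 = 425 - 254281 = -253856$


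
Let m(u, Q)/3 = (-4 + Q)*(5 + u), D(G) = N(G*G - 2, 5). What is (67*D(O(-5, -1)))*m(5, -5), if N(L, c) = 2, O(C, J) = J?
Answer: -36180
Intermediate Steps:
D(G) = 2
m(u, Q) = 3*(-4 + Q)*(5 + u) (m(u, Q) = 3*((-4 + Q)*(5 + u)) = 3*(-4 + Q)*(5 + u))
(67*D(O(-5, -1)))*m(5, -5) = (67*2)*(-60 - 12*5 + 15*(-5) + 3*(-5)*5) = 134*(-60 - 60 - 75 - 75) = 134*(-270) = -36180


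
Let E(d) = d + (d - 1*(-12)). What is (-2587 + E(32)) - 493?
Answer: -3004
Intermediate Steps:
E(d) = 12 + 2*d (E(d) = d + (d + 12) = d + (12 + d) = 12 + 2*d)
(-2587 + E(32)) - 493 = (-2587 + (12 + 2*32)) - 493 = (-2587 + (12 + 64)) - 493 = (-2587 + 76) - 493 = -2511 - 493 = -3004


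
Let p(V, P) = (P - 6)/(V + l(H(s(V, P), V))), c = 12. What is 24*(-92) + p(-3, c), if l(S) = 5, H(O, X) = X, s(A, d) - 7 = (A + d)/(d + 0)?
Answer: -2205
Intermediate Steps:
s(A, d) = 7 + (A + d)/d (s(A, d) = 7 + (A + d)/(d + 0) = 7 + (A + d)/d)
p(V, P) = (-6 + P)/(5 + V) (p(V, P) = (P - 6)/(V + 5) = (-6 + P)/(5 + V))
24*(-92) + p(-3, c) = 24*(-92) + (-6 + 12)/(5 - 3) = -2208 + 6/2 = -2208 + (½)*6 = -2208 + 3 = -2205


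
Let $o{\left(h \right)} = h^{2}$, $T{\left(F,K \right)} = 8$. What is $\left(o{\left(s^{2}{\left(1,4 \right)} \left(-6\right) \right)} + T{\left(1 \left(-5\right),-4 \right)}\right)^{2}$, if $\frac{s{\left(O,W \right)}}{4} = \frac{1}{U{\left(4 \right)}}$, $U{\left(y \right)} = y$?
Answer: $1936$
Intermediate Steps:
$s{\left(O,W \right)} = 1$ ($s{\left(O,W \right)} = \frac{4}{4} = 4 \cdot \frac{1}{4} = 1$)
$\left(o{\left(s^{2}{\left(1,4 \right)} \left(-6\right) \right)} + T{\left(1 \left(-5\right),-4 \right)}\right)^{2} = \left(\left(1^{2} \left(-6\right)\right)^{2} + 8\right)^{2} = \left(\left(1 \left(-6\right)\right)^{2} + 8\right)^{2} = \left(\left(-6\right)^{2} + 8\right)^{2} = \left(36 + 8\right)^{2} = 44^{2} = 1936$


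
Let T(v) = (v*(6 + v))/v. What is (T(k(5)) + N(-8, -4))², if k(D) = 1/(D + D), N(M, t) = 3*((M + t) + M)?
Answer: 290521/100 ≈ 2905.2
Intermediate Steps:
N(M, t) = 3*t + 6*M (N(M, t) = 3*(t + 2*M) = 3*t + 6*M)
k(D) = 1/(2*D)
T(v) = 6 + v
(T(k(5)) + N(-8, -4))² = ((6 + (½)/5) + (3*(-4) + 6*(-8)))² = ((6 + (½)*(⅕)) + (-12 - 48))² = ((6 + ⅒) - 60)² = (61/10 - 60)² = (-539/10)² = 290521/100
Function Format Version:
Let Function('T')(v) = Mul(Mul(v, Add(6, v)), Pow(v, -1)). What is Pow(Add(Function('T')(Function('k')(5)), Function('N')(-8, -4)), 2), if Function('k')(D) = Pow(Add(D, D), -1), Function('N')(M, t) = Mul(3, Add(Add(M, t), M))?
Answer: Rational(290521, 100) ≈ 2905.2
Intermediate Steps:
Function('N')(M, t) = Add(Mul(3, t), Mul(6, M)) (Function('N')(M, t) = Mul(3, Add(t, Mul(2, M))) = Add(Mul(3, t), Mul(6, M)))
Function('k')(D) = Mul(Rational(1, 2), Pow(D, -1)) (Function('k')(D) = Pow(Mul(2, D), -1) = Mul(Rational(1, 2), Pow(D, -1)))
Function('T')(v) = Add(6, v)
Pow(Add(Function('T')(Function('k')(5)), Function('N')(-8, -4)), 2) = Pow(Add(Add(6, Mul(Rational(1, 2), Pow(5, -1))), Add(Mul(3, -4), Mul(6, -8))), 2) = Pow(Add(Add(6, Mul(Rational(1, 2), Rational(1, 5))), Add(-12, -48)), 2) = Pow(Add(Add(6, Rational(1, 10)), -60), 2) = Pow(Add(Rational(61, 10), -60), 2) = Pow(Rational(-539, 10), 2) = Rational(290521, 100)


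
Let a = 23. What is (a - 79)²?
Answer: 3136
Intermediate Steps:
(a - 79)² = (23 - 79)² = (-56)² = 3136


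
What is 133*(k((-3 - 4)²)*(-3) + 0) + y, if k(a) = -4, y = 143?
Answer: 1739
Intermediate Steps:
133*(k((-3 - 4)²)*(-3) + 0) + y = 133*(-4*(-3) + 0) + 143 = 133*(12 + 0) + 143 = 133*12 + 143 = 1596 + 143 = 1739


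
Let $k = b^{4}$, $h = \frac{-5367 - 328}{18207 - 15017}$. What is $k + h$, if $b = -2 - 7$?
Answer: $\frac{4184779}{638} \approx 6559.2$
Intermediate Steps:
$b = -9$ ($b = -2 - 7 = -9$)
$h = - \frac{1139}{638}$ ($h = - \frac{5695}{3190} = \left(-5695\right) \frac{1}{3190} = - \frac{1139}{638} \approx -1.7853$)
$k = 6561$ ($k = \left(-9\right)^{4} = 6561$)
$k + h = 6561 - \frac{1139}{638} = \frac{4184779}{638}$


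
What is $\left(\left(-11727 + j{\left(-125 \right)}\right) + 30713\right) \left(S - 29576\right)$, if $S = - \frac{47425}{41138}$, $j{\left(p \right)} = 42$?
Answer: $- \frac{172777777646}{307} \approx -5.6279 \cdot 10^{8}$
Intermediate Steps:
$S = - \frac{47425}{41138}$ ($S = \left(-47425\right) \frac{1}{41138} = - \frac{47425}{41138} \approx -1.1528$)
$\left(\left(-11727 + j{\left(-125 \right)}\right) + 30713\right) \left(S - 29576\right) = \left(\left(-11727 + 42\right) + 30713\right) \left(- \frac{47425}{41138} - 29576\right) = \left(-11685 + 30713\right) \left(- \frac{1216744913}{41138}\right) = 19028 \left(- \frac{1216744913}{41138}\right) = - \frac{172777777646}{307}$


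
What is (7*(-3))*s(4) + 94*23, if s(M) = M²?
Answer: 1826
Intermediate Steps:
(7*(-3))*s(4) + 94*23 = (7*(-3))*4² + 94*23 = -21*16 + 2162 = -336 + 2162 = 1826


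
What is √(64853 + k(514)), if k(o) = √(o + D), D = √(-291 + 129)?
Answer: √(64853 + √(514 + 9*I*√2)) ≈ 254.71 + 0.0005*I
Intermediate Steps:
D = 9*I*√2 (D = √(-162) = 9*I*√2 ≈ 12.728*I)
k(o) = √(o + 9*I*√2)
√(64853 + k(514)) = √(64853 + √(514 + 9*I*√2))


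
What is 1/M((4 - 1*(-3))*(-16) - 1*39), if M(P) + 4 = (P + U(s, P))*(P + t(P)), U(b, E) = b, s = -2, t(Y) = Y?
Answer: 1/46202 ≈ 2.1644e-5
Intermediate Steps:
M(P) = -4 + 2*P*(-2 + P) (M(P) = -4 + (P - 2)*(P + P) = -4 + (-2 + P)*(2*P) = -4 + 2*P*(-2 + P))
1/M((4 - 1*(-3))*(-16) - 1*39) = 1/(-4 - 4*((4 - 1*(-3))*(-16) - 1*39) + 2*((4 - 1*(-3))*(-16) - 1*39)**2) = 1/(-4 - 4*((4 + 3)*(-16) - 39) + 2*((4 + 3)*(-16) - 39)**2) = 1/(-4 - 4*(7*(-16) - 39) + 2*(7*(-16) - 39)**2) = 1/(-4 - 4*(-112 - 39) + 2*(-112 - 39)**2) = 1/(-4 - 4*(-151) + 2*(-151)**2) = 1/(-4 + 604 + 2*22801) = 1/(-4 + 604 + 45602) = 1/46202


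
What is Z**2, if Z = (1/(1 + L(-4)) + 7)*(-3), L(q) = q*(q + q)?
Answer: 53824/121 ≈ 444.83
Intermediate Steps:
L(q) = 2*q**2 (L(q) = q*(2*q) = 2*q**2)
Z = -232/11 (Z = (1/(1 + 2*(-4)**2) + 7)*(-3) = (1/(1 + 2*16) + 7)*(-3) = (1/(1 + 32) + 7)*(-3) = (1/33 + 7)*(-3) = (232/33)*(-3) = -232/11 ≈ -21.091)
Z**2 = (-232/11)**2 = 53824/121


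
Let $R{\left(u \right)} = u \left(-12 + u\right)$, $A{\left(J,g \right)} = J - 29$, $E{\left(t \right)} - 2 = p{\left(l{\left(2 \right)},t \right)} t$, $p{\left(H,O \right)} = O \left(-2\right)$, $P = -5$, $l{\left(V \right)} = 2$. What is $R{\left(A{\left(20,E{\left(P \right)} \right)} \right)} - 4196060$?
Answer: $-4195871$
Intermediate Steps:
$p{\left(H,O \right)} = - 2 O$
$E{\left(t \right)} = 2 - 2 t^{2}$ ($E{\left(t \right)} = 2 + - 2 t t = 2 - 2 t^{2}$)
$A{\left(J,g \right)} = -29 + J$
$R{\left(A{\left(20,E{\left(P \right)} \right)} \right)} - 4196060 = \left(-29 + 20\right) \left(-12 + \left(-29 + 20\right)\right) - 4196060 = - 9 \left(-12 - 9\right) - 4196060 = \left(-9\right) \left(-21\right) - 4196060 = 189 - 4196060 = -4195871$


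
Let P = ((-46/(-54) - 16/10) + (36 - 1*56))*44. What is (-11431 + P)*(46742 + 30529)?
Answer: -42922211753/45 ≈ -9.5383e+8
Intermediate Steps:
P = -123244/135 (P = ((-46*(-1/54) - 16*⅒) + (36 - 56))*44 = ((23/27 - 8/5) - 20)*44 = (-101/135 - 20)*44 = -2801/135*44 = -123244/135 ≈ -912.92)
(-11431 + P)*(46742 + 30529) = (-11431 - 123244/135)*(46742 + 30529) = -1666429/135*77271 = -42922211753/45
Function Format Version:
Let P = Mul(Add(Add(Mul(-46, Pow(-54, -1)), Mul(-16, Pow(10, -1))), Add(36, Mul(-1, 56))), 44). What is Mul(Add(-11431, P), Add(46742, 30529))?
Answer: Rational(-42922211753, 45) ≈ -9.5383e+8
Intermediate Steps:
P = Rational(-123244, 135) (P = Mul(Add(Add(Mul(-46, Rational(-1, 54)), Mul(-16, Rational(1, 10))), Add(36, -56)), 44) = Mul(Add(Add(Rational(23, 27), Rational(-8, 5)), -20), 44) = Mul(Add(Rational(-101, 135), -20), 44) = Mul(Rational(-2801, 135), 44) = Rational(-123244, 135) ≈ -912.92)
Mul(Add(-11431, P), Add(46742, 30529)) = Mul(Add(-11431, Rational(-123244, 135)), Add(46742, 30529)) = Mul(Rational(-1666429, 135), 77271) = Rational(-42922211753, 45)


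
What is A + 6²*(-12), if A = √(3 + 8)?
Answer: -432 + √11 ≈ -428.68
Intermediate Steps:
A = √11 ≈ 3.3166
A + 6²*(-12) = √11 + 6²*(-12) = √11 + 36*(-12) = √11 - 432 = -432 + √11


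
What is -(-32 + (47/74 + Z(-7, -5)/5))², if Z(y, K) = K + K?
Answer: -6095961/5476 ≈ -1113.2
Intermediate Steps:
Z(y, K) = 2*K
-(-32 + (47/74 + Z(-7, -5)/5))² = -(-32 + (47/74 + (2*(-5))/5))² = -(-32 + (47*(1/74) - 10*⅕))² = -(-32 + (47/74 - 2))² = -(-32 - 101/74)² = -(-2469/74)² = -1*6095961/5476 = -6095961/5476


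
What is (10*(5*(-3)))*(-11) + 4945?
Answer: 6595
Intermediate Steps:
(10*(5*(-3)))*(-11) + 4945 = (10*(-15))*(-11) + 4945 = -150*(-11) + 4945 = 1650 + 4945 = 6595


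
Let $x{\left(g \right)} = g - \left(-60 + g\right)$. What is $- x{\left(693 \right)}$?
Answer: $-60$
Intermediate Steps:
$x{\left(g \right)} = 60$
$- x{\left(693 \right)} = \left(-1\right) 60 = -60$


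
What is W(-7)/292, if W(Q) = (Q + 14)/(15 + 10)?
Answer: 7/7300 ≈ 0.00095890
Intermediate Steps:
W(Q) = 14/25 + Q/25 (W(Q) = (14 + Q)/25 = (14 + Q)*(1/25) = 14/25 + Q/25)
W(-7)/292 = (14/25 + (1/25)*(-7))/292 = (14/25 - 7/25)*(1/292) = (7/25)*(1/292) = 7/7300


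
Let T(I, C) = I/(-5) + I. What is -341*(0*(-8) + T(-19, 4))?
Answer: 25916/5 ≈ 5183.2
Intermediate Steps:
T(I, C) = 4*I/5 (T(I, C) = -I/5 + I = 4*I/5)
-341*(0*(-8) + T(-19, 4)) = -341*(0*(-8) + (⅘)*(-19)) = -341*(0 - 76/5) = -341*(-76/5) = 25916/5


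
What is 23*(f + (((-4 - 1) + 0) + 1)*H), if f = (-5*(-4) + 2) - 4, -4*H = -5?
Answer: 299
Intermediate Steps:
H = 5/4 (H = -¼*(-5) = 5/4 ≈ 1.2500)
f = 18 (f = (20 + 2) - 4 = 22 - 4 = 18)
23*(f + (((-4 - 1) + 0) + 1)*H) = 23*(18 + (((-4 - 1) + 0) + 1)*(5/4)) = 23*(18 + ((-5 + 0) + 1)*(5/4)) = 23*(18 + (-5 + 1)*(5/4)) = 23*(18 - 4*5/4) = 23*(18 - 5) = 23*13 = 299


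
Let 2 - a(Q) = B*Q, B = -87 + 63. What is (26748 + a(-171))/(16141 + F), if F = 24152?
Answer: 22646/40293 ≈ 0.56203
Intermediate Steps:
B = -24
a(Q) = 2 + 24*Q (a(Q) = 2 - (-24)*Q = 2 + 24*Q)
(26748 + a(-171))/(16141 + F) = (26748 + (2 + 24*(-171)))/(16141 + 24152) = (26748 + (2 - 4104))/40293 = (26748 - 4102)*(1/40293) = 22646*(1/40293) = 22646/40293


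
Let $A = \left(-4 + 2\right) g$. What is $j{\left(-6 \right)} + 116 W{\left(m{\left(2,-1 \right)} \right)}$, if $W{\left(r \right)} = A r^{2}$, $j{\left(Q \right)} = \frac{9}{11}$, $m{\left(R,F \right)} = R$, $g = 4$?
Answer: $- \frac{40823}{11} \approx -3711.2$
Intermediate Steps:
$j{\left(Q \right)} = \frac{9}{11}$ ($j{\left(Q \right)} = 9 \cdot \frac{1}{11} = \frac{9}{11}$)
$A = -8$ ($A = \left(-4 + 2\right) 4 = \left(-2\right) 4 = -8$)
$W{\left(r \right)} = - 8 r^{2}$
$j{\left(-6 \right)} + 116 W{\left(m{\left(2,-1 \right)} \right)} = \frac{9}{11} + 116 \left(- 8 \cdot 2^{2}\right) = \frac{9}{11} + 116 \left(\left(-8\right) 4\right) = \frac{9}{11} + 116 \left(-32\right) = \frac{9}{11} - 3712 = - \frac{40823}{11}$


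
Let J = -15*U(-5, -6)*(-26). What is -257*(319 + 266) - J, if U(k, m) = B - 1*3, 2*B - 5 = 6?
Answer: -151320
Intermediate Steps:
B = 11/2 (B = 5/2 + (½)*6 = 5/2 + 3 = 11/2 ≈ 5.5000)
U(k, m) = 5/2 (U(k, m) = 11/2 - 1*3 = 11/2 - 3 = 5/2)
J = 975 (J = -15*5/2*(-26) = -75/2*(-26) = 975)
-257*(319 + 266) - J = -257*(319 + 266) - 1*975 = -257*585 - 975 = -150345 - 975 = -151320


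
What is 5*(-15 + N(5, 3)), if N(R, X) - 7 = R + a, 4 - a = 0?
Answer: 5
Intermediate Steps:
a = 4 (a = 4 - 1*0 = 4 + 0 = 4)
N(R, X) = 11 + R (N(R, X) = 7 + (R + 4) = 7 + (4 + R) = 11 + R)
5*(-15 + N(5, 3)) = 5*(-15 + (11 + 5)) = 5*(-15 + 16) = 5*1 = 5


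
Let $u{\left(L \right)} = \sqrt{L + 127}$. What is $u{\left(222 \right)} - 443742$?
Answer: $-443742 + \sqrt{349} \approx -4.4372 \cdot 10^{5}$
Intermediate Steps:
$u{\left(L \right)} = \sqrt{127 + L}$
$u{\left(222 \right)} - 443742 = \sqrt{127 + 222} - 443742 = \sqrt{349} - 443742 = -443742 + \sqrt{349}$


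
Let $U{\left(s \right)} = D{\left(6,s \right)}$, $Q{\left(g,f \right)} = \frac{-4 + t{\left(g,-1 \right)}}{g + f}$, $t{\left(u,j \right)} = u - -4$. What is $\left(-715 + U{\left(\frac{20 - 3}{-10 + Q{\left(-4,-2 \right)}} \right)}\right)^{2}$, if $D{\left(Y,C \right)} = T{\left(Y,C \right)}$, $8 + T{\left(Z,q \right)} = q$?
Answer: $\frac{411887025}{784} \approx 5.2537 \cdot 10^{5}$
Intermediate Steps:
$T{\left(Z,q \right)} = -8 + q$
$t{\left(u,j \right)} = 4 + u$ ($t{\left(u,j \right)} = u + 4 = 4 + u$)
$D{\left(Y,C \right)} = -8 + C$
$Q{\left(g,f \right)} = \frac{g}{f + g}$ ($Q{\left(g,f \right)} = \frac{-4 + \left(4 + g\right)}{g + f} = \frac{g}{f + g}$)
$U{\left(s \right)} = -8 + s$
$\left(-715 + U{\left(\frac{20 - 3}{-10 + Q{\left(-4,-2 \right)}} \right)}\right)^{2} = \left(-715 - \left(8 - \frac{20 - 3}{-10 - \frac{4}{-2 - 4}}\right)\right)^{2} = \left(-715 - \left(8 - \frac{17}{-10 - \frac{4}{-6}}\right)\right)^{2} = \left(-715 - \left(8 - \frac{17}{-10 - - \frac{2}{3}}\right)\right)^{2} = \left(-715 - \left(8 - \frac{17}{-10 + \frac{2}{3}}\right)\right)^{2} = \left(-715 - \left(8 - \frac{17}{- \frac{28}{3}}\right)\right)^{2} = \left(-715 + \left(-8 + 17 \left(- \frac{3}{28}\right)\right)\right)^{2} = \left(-715 - \frac{275}{28}\right)^{2} = \left(- \frac{20295}{28}\right)^{2} = \frac{411887025}{784}$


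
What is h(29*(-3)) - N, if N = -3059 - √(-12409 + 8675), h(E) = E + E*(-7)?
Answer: 3581 + I*√3734 ≈ 3581.0 + 61.106*I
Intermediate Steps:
h(E) = -6*E (h(E) = E - 7*E = -6*E)
N = -3059 - I*√3734 (N = -3059 - √(-3734) = -3059 - I*√3734 ≈ -3059.0 - 61.106*I)
h(29*(-3)) - N = -174*(-3) - (-3059 - I*√3734) = -6*(-87) + (3059 + I*√3734) = 522 + (3059 + I*√3734) = 3581 + I*√3734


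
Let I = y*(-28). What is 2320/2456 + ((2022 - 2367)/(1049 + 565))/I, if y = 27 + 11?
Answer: 166040585/175736624 ≈ 0.94483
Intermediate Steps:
y = 38
I = -1064 (I = 38*(-28) = -1064)
2320/2456 + ((2022 - 2367)/(1049 + 565))/I = 2320/2456 + ((2022 - 2367)/(1049 + 565))/(-1064) = 2320*(1/2456) - 345/1614*(-1/1064) = 290/307 - 345*1/1614*(-1/1064) = 290/307 - 115/538*(-1/1064) = 290/307 + 115/572432 = 166040585/175736624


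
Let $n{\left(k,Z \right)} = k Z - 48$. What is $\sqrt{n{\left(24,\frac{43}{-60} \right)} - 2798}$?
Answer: $\frac{2 i \sqrt{17895}}{5} \approx 53.509 i$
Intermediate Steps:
$n{\left(k,Z \right)} = -48 + Z k$ ($n{\left(k,Z \right)} = Z k - 48 = -48 + Z k$)
$\sqrt{n{\left(24,\frac{43}{-60} \right)} - 2798} = \sqrt{\left(-48 + \frac{43}{-60} \cdot 24\right) - 2798} = \sqrt{\left(-48 + 43 \left(- \frac{1}{60}\right) 24\right) - 2798} = \sqrt{\left(-48 - \frac{86}{5}\right) - 2798} = \sqrt{- \frac{326}{5} - 2798} = \sqrt{- \frac{14316}{5}} = \frac{2 i \sqrt{17895}}{5}$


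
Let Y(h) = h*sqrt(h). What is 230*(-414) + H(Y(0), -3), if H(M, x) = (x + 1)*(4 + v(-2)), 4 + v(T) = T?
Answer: -95216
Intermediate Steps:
Y(h) = h**(3/2)
v(T) = -4 + T
H(M, x) = -2 - 2*x (H(M, x) = (x + 1)*(4 + (-4 - 2)) = (1 + x)*(4 - 6) = (1 + x)*(-2) = -2 - 2*x)
230*(-414) + H(Y(0), -3) = 230*(-414) + (-2 - 2*(-3)) = -95220 + (-2 + 6) = -95220 + 4 = -95216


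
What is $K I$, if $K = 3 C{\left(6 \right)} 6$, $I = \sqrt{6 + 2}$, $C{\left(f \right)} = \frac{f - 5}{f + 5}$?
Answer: $\frac{36 \sqrt{2}}{11} \approx 4.6283$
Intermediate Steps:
$C{\left(f \right)} = \frac{-5 + f}{5 + f}$
$I = 2 \sqrt{2}$ ($I = \sqrt{8} = 2 \sqrt{2} \approx 2.8284$)
$K = \frac{18}{11}$ ($K = 3 \frac{-5 + 6}{5 + 6} \cdot 6 = 3 \cdot \frac{1}{11} \cdot 1 \cdot 6 = 3 \cdot \frac{1}{11} \cdot 6 = \frac{3}{11} \cdot 6 = \frac{18}{11} \approx 1.6364$)
$K I = \frac{18 \cdot 2 \sqrt{2}}{11} = \frac{36 \sqrt{2}}{11}$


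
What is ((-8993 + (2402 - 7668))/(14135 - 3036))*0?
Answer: 0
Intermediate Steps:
((-8993 + (2402 - 7668))/(14135 - 3036))*0 = ((-8993 - 5266)/11099)*0 = -14259*1/11099*0 = -14259/11099*0 = 0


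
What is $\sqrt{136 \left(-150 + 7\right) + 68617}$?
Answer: $\sqrt{49169} \approx 221.74$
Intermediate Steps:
$\sqrt{136 \left(-150 + 7\right) + 68617} = \sqrt{136 \left(-143\right) + 68617} = \sqrt{-19448 + 68617} = \sqrt{49169}$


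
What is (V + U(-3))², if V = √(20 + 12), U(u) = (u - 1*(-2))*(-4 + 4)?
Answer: 32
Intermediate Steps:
U(u) = 0 (U(u) = (u + 2)*0 = (2 + u)*0 = 0)
V = 4*√2 (V = √32 = 4*√2 ≈ 5.6569)
(V + U(-3))² = (4*√2 + 0)² = (4*√2)² = 32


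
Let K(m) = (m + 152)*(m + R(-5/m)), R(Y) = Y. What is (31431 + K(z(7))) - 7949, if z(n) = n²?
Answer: 1632214/49 ≈ 33311.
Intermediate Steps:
K(m) = (152 + m)*(m - 5/m) (K(m) = (m + 152)*(m - 5/m) = (152 + m)*(m - 5/m))
(31431 + K(z(7))) - 7949 = (31431 + (-5 + (7²)² - 760/(7²) + 152*7²)) - 7949 = (31431 + (-5 + 49² - 760/49 + 152*49)) - 7949 = (31431 + (-5 + 2401 - 760*1/49 + 7448)) - 7949 = (31431 + (-5 + 2401 - 760/49 + 7448)) - 7949 = (31431 + 481596/49) - 7949 = 2021715/49 - 7949 = 1632214/49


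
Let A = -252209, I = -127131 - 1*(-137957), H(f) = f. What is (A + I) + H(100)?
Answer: -241283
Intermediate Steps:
I = 10826 (I = -127131 + 137957 = 10826)
(A + I) + H(100) = (-252209 + 10826) + 100 = -241383 + 100 = -241283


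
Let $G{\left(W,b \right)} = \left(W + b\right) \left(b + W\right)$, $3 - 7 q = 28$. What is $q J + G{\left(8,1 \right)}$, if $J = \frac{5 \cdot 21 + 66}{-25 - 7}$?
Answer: $\frac{22419}{224} \approx 100.08$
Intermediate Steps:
$q = - \frac{25}{7}$ ($q = \frac{3}{7} - 4 = - \frac{25}{7} \approx -3.5714$)
$G{\left(W,b \right)} = \left(W + b\right)^{2}$ ($G{\left(W,b \right)} = \left(W + b\right) \left(W + b\right) = \left(W + b\right)^{2}$)
$J = - \frac{171}{32}$ ($J = \frac{105 + 66}{-32} = 171 \left(- \frac{1}{32}\right) = - \frac{171}{32} \approx -5.3438$)
$q J + G{\left(8,1 \right)} = \left(- \frac{25}{7}\right) \left(- \frac{171}{32}\right) + \left(8 + 1\right)^{2} = \frac{4275}{224} + 9^{2} = \frac{4275}{224} + 81 = \frac{22419}{224}$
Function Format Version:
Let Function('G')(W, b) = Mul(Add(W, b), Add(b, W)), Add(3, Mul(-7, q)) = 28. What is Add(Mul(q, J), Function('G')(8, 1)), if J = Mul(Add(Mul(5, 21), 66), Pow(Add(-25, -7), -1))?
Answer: Rational(22419, 224) ≈ 100.08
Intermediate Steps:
q = Rational(-25, 7) (q = Add(Rational(3, 7), Mul(Rational(-1, 7), 28)) = Add(Rational(3, 7), -4) = Rational(-25, 7) ≈ -3.5714)
Function('G')(W, b) = Pow(Add(W, b), 2) (Function('G')(W, b) = Mul(Add(W, b), Add(W, b)) = Pow(Add(W, b), 2))
J = Rational(-171, 32) (J = Mul(Add(105, 66), Pow(-32, -1)) = Mul(171, Rational(-1, 32)) = Rational(-171, 32) ≈ -5.3438)
Add(Mul(q, J), Function('G')(8, 1)) = Add(Mul(Rational(-25, 7), Rational(-171, 32)), Pow(Add(8, 1), 2)) = Add(Rational(4275, 224), Pow(9, 2)) = Add(Rational(4275, 224), 81) = Rational(22419, 224)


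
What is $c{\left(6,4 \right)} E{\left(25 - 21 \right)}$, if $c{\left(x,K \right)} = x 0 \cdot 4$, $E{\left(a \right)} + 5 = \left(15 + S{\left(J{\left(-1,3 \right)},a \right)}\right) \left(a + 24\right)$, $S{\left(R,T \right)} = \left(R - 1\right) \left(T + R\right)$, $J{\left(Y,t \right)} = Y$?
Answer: $0$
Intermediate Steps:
$S{\left(R,T \right)} = \left(-1 + R\right) \left(R + T\right)$
$E{\left(a \right)} = -5 + \left(17 - 2 a\right) \left(24 + a\right)$ ($E{\left(a \right)} = -5 + \left(15 - \left(-1 - 1 + 2 a\right)\right) \left(a + 24\right) = -5 + \left(15 + \left(1 + 1 - a - a\right)\right) \left(24 + a\right) = -5 + \left(15 - \left(-2 + 2 a\right)\right) \left(24 + a\right) = -5 + \left(17 - 2 a\right) \left(24 + a\right)$)
$c{\left(x,K \right)} = 0$ ($c{\left(x,K \right)} = 0 \cdot 4 = 0$)
$c{\left(6,4 \right)} E{\left(25 - 21 \right)} = 0 \left(403 - 31 \left(25 - 21\right) - 2 \left(25 - 21\right)^{2}\right) = 0 \left(403 - 124 - 2 \cdot 4^{2}\right) = 0 \left(403 - 124 - 32\right) = 0 \cdot 247 = 0$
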